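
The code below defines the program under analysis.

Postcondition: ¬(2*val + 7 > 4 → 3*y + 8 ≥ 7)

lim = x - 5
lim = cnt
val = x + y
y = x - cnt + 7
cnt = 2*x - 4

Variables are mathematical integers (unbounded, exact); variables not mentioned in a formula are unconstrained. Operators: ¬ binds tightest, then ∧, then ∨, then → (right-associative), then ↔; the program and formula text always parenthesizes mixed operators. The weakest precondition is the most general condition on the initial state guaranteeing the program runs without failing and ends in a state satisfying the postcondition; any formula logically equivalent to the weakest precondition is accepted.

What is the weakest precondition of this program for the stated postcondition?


Working backward. After the program, the postcondition ¬(2*val + 7 > 4 → 3*y + 8 ≥ 7) must hold; in canonical form it is ¬(2*val > -3 → 3*y ≥ -1).
Before cnt := 2*x - 4: ¬(2*val > -3 → 3*y ≥ -1)
Before y := x - cnt + 7: ¬(2*val > -3 → 3*x ≥ 3*cnt - 22)
Before val := x + y: ¬(2*x + 2*y > -3 → 3*x ≥ 3*cnt - 22)
Before lim := cnt: ¬(2*x + 2*y > -3 → 3*x ≥ 3*cnt - 22)
Before lim := x - 5: ¬(2*x + 2*y > -3 → 3*x ≥ 3*cnt - 22)
Answer: WP = ¬(2*x + 2*y > -3 → 3*x ≥ 3*cnt - 22)


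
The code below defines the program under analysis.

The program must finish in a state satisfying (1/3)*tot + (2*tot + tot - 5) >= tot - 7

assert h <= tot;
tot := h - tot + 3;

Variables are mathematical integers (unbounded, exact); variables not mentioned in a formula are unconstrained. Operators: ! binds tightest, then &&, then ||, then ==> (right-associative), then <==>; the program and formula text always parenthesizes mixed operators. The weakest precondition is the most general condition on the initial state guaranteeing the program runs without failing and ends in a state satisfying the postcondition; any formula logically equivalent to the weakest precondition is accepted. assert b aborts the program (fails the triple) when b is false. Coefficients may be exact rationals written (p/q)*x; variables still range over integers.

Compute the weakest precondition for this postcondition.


Working backward. After the program, the postcondition (1/3)*tot + (2*tot + tot - 5) >= tot - 7 must hold; in canonical form it is (7/3)*tot >= -2.
Before tot := h - tot + 3: (7/3)*h >= (7/3)*tot - 9
Before assert h <= tot: h <= tot && (7/3)*h >= (7/3)*tot - 9
Answer: WP = h <= tot && (7/3)*h >= (7/3)*tot - 9


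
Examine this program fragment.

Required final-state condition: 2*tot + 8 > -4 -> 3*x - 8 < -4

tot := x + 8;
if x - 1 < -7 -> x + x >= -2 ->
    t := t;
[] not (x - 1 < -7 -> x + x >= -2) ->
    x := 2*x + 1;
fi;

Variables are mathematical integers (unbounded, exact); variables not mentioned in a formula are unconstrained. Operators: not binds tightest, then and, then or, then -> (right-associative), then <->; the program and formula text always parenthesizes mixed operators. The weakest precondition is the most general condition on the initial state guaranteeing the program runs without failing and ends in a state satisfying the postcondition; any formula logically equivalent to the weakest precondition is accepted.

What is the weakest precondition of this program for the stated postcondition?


Working backward. After the program, the postcondition 2*tot + 8 > -4 -> 3*x - 8 < -4 must hold; in canonical form it is 2*tot > -12 -> 3*x < 4.
Then branch requires 2*tot > -12 -> 3*x < 4; else branch requires 2*tot > -12 -> 6*x < 1.
Before the if: ((x < -6 -> 2*x >= -2) -> (2*tot > -12 -> 3*x < 4)) and ((not (x < -6 -> 2*x >= -2)) -> (2*tot > -12 -> 6*x < 1))
Before tot := x + 8: ((x < -6 -> 2*x >= -2) -> (2*x > -28 -> 3*x < 4)) and ((not (x < -6 -> 2*x >= -2)) -> (2*x > -28 -> 6*x < 1))
Answer: WP = ((x < -6 -> 2*x >= -2) -> (2*x > -28 -> 3*x < 4)) and ((not (x < -6 -> 2*x >= -2)) -> (2*x > -28 -> 6*x < 1))


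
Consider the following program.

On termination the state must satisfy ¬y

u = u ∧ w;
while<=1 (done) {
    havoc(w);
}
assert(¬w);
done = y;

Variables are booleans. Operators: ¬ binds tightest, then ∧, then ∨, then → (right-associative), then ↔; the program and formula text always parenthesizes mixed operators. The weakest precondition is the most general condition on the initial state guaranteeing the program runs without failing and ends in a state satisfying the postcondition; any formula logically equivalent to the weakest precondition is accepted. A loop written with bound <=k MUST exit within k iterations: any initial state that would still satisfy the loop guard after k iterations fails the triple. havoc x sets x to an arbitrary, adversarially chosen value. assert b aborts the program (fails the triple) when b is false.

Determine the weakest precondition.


Working backward. After the program, ¬y must hold.
Before done := y: ¬y
Before assert ¬w: (¬w) ∧ (¬y)
Before the loop (bound <=1), unroll the exhaustion recursion (WP_0 = exit-now case; WP_j = one more guarded iteration, up to j = 1):
  WP_0: (¬done) ∧ (¬w) ∧ (¬y)
  WP_1: (¬done) ∧ ((¬done) → ((¬w) ∧ (¬y)))
So before the loop: (¬done) ∧ ((¬done) → ((¬w) ∧ (¬y)))
Before u := u ∧ w: (¬done) ∧ ((¬done) → ((¬w) ∧ (¬y)))
Answer: WP = (¬done) ∧ ((¬done) → ((¬w) ∧ (¬y)))


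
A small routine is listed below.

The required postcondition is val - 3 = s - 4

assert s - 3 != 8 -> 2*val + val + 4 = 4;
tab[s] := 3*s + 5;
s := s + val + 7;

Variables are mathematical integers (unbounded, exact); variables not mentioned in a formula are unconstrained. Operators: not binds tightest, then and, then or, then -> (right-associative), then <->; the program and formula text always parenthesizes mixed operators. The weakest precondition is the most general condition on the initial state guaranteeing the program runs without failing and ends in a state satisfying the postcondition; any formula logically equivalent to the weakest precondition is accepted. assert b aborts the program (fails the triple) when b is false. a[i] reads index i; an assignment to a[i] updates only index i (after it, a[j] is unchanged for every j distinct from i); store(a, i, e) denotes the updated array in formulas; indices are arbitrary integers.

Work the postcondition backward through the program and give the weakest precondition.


Working backward. After the program, the postcondition val - 3 = s - 4 must hold; in canonical form it is val = s - 1.
Before s := s + val + 7: s = -6
Before tab[s] := 3*s + 5: s = -6
Before assert s - 3 != 8 -> 2*val + val + 4 = 4: (s != 11 -> 3*val = 0) and s = -6
Answer: WP = (s != 11 -> 3*val = 0) and s = -6


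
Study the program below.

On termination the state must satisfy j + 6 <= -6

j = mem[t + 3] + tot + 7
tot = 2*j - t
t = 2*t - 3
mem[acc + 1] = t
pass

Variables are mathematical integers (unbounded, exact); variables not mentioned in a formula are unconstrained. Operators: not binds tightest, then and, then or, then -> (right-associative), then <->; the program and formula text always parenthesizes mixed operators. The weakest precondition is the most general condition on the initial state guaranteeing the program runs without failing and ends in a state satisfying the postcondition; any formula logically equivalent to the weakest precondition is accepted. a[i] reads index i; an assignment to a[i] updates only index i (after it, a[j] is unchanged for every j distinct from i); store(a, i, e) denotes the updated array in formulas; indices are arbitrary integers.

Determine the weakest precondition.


Working backward. After the program, the postcondition j + 6 <= -6 must hold; in canonical form it is j <= -12.
Before skip: j <= -12
Before mem[acc + 1] := t: j <= -12
Before t := 2*t - 3: j <= -12
Before tot := 2*j - t: j <= -12
Before j := mem[t + 3] + tot + 7: mem[t + 3] + tot <= -19
Answer: WP = mem[t + 3] + tot <= -19


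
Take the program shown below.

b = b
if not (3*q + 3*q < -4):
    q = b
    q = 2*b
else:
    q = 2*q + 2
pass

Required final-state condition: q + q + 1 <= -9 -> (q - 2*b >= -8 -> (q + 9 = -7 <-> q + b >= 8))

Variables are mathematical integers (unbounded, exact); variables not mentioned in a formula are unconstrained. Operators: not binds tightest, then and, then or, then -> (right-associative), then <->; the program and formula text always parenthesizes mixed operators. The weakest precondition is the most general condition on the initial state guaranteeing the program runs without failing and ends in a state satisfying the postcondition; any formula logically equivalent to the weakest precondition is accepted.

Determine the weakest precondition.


Working backward. After the program, the postcondition q + q + 1 <= -9 -> (q - 2*b >= -8 -> (q + 9 = -7 <-> q + b >= 8)) must hold; in canonical form it is 2*q <= -10 -> (q >= 2*b - 8 -> (q = -16 <-> b + q >= 8)).
Before skip: 2*q <= -10 -> (q >= 2*b - 8 -> (q = -16 <-> b + q >= 8))
Then branch requires 4*b <= -10 -> (2*b = -16 <-> 3*b >= 8); else branch requires 4*q <= -14 -> (2*q >= 2*b - 10 -> (2*q = -18 <-> b + 2*q >= 6)).
Before the if: ((not (6*q < -4)) -> (4*b <= -10 -> (2*b = -16 <-> 3*b >= 8))) and (6*q < -4 -> (4*q <= -14 -> (2*q >= 2*b - 10 -> (2*q = -18 <-> b + 2*q >= 6))))
Before b := b: ((not (6*q < -4)) -> (4*b <= -10 -> (2*b = -16 <-> 3*b >= 8))) and (6*q < -4 -> (4*q <= -14 -> (2*q >= 2*b - 10 -> (2*q = -18 <-> b + 2*q >= 6))))
Answer: WP = ((not (6*q < -4)) -> (4*b <= -10 -> (2*b = -16 <-> 3*b >= 8))) and (6*q < -4 -> (4*q <= -14 -> (2*q >= 2*b - 10 -> (2*q = -18 <-> b + 2*q >= 6))))


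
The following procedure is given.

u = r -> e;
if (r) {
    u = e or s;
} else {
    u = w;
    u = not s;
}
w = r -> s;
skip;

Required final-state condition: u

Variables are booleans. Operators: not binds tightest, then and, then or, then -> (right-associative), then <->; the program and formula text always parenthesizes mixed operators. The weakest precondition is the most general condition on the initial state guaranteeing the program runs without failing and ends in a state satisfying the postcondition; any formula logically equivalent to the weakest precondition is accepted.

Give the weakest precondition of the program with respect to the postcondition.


Working backward. After the program, u must hold.
Before skip: u
Before w := r -> s: u
Then branch requires e or s; else branch requires not s.
Before the if: (r -> (e or s)) and ((not r) -> (not s))
Before u := r -> e: (r -> (e or s)) and ((not r) -> (not s))
Answer: WP = (r -> (e or s)) and ((not r) -> (not s))


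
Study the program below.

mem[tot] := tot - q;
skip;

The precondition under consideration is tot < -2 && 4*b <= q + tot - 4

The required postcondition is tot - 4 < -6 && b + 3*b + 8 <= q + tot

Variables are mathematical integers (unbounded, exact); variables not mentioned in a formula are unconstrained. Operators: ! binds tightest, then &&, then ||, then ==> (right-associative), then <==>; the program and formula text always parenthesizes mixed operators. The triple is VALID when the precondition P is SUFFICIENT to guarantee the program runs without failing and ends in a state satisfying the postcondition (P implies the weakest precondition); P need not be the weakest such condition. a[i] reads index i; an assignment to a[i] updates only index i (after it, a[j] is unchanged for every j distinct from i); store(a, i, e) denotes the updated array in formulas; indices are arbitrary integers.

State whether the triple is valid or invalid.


Working backward. After the program, the postcondition tot - 4 < -6 && b + 3*b + 8 <= q + tot must hold; in canonical form it is tot < -2 && 4*b <= q + tot - 8.
Before skip: tot < -2 && 4*b <= q + tot - 8
Before mem[tot] := tot - q: tot < -2 && 4*b <= q + tot - 8
The weakest precondition is tot < -2 && 4*b <= q + tot - 8.
Check whether tot < -2 && 4*b <= q + tot - 4 implies it.
Countermodel: at the initial state b = 0, q = 7, tot = -3, the precondition holds but the weakest precondition fails.
Answer: invalid


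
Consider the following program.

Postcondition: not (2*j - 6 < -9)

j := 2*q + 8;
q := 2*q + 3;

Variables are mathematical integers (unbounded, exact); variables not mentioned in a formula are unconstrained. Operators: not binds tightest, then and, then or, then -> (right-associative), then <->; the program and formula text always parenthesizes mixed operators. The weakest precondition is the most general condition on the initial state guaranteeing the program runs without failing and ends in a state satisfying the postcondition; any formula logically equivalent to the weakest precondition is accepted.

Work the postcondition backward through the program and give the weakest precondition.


Working backward. After the program, the postcondition not (2*j - 6 < -9) must hold; in canonical form it is not (2*j < -3).
Before q := 2*q + 3: not (2*j < -3)
Before j := 2*q + 8: not (4*q < -19)
Answer: WP = not (4*q < -19)


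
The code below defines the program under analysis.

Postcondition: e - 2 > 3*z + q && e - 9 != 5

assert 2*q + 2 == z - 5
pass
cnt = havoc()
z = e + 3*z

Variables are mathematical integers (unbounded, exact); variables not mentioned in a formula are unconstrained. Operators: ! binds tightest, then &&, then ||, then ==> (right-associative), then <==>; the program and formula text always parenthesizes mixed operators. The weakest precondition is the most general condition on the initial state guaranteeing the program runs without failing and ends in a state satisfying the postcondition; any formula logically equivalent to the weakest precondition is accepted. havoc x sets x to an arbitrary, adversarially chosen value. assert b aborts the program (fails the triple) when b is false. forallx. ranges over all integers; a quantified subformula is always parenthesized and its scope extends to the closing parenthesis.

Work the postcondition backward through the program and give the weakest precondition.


Working backward. After the program, the postcondition e - 2 > 3*z + q && e - 9 != 5 must hold; in canonical form it is e > q + 3*z + 2 && e != 14.
Before z := e + 3*z: 2*e + q + 9*z < -2 && e != 14
Before havoc cnt: 2*e + q + 9*z < -2 && e != 14
Before skip: 2*e + q + 9*z < -2 && e != 14
Before assert 2*q + 2 == z - 5: 2*q == z - 7 && 2*e + q + 9*z < -2 && e != 14
Answer: WP = 2*q == z - 7 && 2*e + q + 9*z < -2 && e != 14


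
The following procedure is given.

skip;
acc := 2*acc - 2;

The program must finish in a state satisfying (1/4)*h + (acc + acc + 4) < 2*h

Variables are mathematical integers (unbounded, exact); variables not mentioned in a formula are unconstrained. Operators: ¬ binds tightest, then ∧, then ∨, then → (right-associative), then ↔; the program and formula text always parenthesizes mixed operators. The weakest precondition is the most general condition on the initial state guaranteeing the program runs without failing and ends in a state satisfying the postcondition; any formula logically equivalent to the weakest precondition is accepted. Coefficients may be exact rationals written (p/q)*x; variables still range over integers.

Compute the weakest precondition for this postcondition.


Working backward. After the program, the postcondition (1/4)*h + (acc + acc + 4) < 2*h must hold; in canonical form it is 2*acc < (7/4)*h - 4.
Before acc := 2*acc - 2: 4*acc < (7/4)*h
Before skip: 4*acc < (7/4)*h
Answer: WP = 4*acc < (7/4)*h


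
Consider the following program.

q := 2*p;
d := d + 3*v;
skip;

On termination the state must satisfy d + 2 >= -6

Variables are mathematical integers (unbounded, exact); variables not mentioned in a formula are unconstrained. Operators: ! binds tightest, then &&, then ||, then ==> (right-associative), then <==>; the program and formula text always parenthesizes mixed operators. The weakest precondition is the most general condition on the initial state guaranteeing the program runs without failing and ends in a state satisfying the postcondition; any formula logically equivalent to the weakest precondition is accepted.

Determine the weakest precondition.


Working backward. After the program, the postcondition d + 2 >= -6 must hold; in canonical form it is d >= -8.
Before skip: d >= -8
Before d := d + 3*v: d + 3*v >= -8
Before q := 2*p: d + 3*v >= -8
Answer: WP = d + 3*v >= -8


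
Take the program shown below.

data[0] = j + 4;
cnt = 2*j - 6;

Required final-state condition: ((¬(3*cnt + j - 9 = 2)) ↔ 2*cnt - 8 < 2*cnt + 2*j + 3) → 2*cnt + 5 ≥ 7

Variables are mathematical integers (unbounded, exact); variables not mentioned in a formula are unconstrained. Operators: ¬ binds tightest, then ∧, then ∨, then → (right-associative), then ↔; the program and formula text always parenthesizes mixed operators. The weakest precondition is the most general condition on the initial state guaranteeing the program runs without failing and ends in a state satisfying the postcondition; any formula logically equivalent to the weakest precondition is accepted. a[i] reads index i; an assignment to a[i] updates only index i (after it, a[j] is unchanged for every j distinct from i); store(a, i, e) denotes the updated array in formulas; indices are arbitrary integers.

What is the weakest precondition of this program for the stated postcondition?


Working backward. After the program, the postcondition ((¬(3*cnt + j - 9 = 2)) ↔ 2*cnt - 8 < 2*cnt + 2*j + 3) → 2*cnt + 5 ≥ 7 must hold; in canonical form it is ((¬(3*cnt + j = 11)) ↔ 2*j > -11) → 2*cnt ≥ 2.
Before cnt := 2*j - 6: ((¬(7*j = 29)) ↔ 2*j > -11) → 4*j ≥ 14
Before data[0] := j + 4: ((¬(7*j = 29)) ↔ 2*j > -11) → 4*j ≥ 14
Answer: WP = ((¬(7*j = 29)) ↔ 2*j > -11) → 4*j ≥ 14


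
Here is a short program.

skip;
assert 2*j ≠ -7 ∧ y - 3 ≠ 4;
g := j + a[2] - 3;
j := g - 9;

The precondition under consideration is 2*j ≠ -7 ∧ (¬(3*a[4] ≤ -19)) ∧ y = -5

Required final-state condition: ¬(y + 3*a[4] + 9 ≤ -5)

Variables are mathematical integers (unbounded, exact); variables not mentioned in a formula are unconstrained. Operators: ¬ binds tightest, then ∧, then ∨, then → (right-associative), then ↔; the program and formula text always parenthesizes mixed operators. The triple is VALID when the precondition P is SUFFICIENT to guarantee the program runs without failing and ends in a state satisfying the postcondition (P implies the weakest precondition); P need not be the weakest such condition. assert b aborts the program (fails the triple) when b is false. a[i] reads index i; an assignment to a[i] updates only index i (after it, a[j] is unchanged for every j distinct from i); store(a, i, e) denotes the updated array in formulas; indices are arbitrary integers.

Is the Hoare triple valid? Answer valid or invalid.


Working backward. After the program, the postcondition ¬(y + 3*a[4] + 9 ≤ -5) must hold; in canonical form it is ¬(3*a[4] + y ≤ -14).
Before j := g - 9: ¬(3*a[4] + y ≤ -14)
Before g := j + a[2] - 3: ¬(3*a[4] + y ≤ -14)
Before assert 2*j ≠ -7 ∧ y - 3 ≠ 4: 2*j ≠ -7 ∧ y ≠ 7 ∧ (¬(3*a[4] + y ≤ -14))
Before skip: 2*j ≠ -7 ∧ y ≠ 7 ∧ (¬(3*a[4] + y ≤ -14))
The weakest precondition is 2*j ≠ -7 ∧ y ≠ 7 ∧ (¬(3*a[4] + y ≤ -14)).
Check whether 2*j ≠ -7 ∧ (¬(3*a[4] ≤ -19)) ∧ y = -5 implies it.
Countermodel: at the initial state a = {[4] = -3, elsewhere -3}, j = 0, y = -5, the precondition holds but the weakest precondition fails.
Answer: invalid


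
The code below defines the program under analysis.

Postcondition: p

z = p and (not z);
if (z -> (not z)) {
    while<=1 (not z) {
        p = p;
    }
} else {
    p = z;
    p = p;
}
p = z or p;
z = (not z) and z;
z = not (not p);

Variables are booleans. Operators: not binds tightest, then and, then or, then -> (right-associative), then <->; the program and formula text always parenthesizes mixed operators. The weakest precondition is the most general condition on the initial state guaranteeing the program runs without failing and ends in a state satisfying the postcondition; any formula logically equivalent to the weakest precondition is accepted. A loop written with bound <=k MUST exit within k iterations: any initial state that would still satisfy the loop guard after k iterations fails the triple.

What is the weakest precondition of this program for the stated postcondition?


Working backward. After the program, p must hold.
Before z := not (not p): p
Before z := (not z) and z: p
Before p := z or p: z or p
Then branch requires ((not z) -> (z and (z or p))) and (z -> (z or p)); else branch requires z.
Before the if: ((z -> (not z)) -> (((not z) -> (z and (z or p))) and (z -> (z or p)))) and ((not (z -> (not z))) -> z)
Before z := p and (not z): (((p and (not z)) -> (not (p and (not z)))) -> (((not (p and (not z))) -> (p and (not z) and ((p and (not z)) or p))) and ((p and (not z)) -> ((p and (not z)) or p)))) and ((not ((p and (not z)) -> (not (p and (not z))))) -> (p and (not z)))
Answer: WP = (((p and (not z)) -> (not (p and (not z)))) -> (((not (p and (not z))) -> (p and (not z) and ((p and (not z)) or p))) and ((p and (not z)) -> ((p and (not z)) or p)))) and ((not ((p and (not z)) -> (not (p and (not z))))) -> (p and (not z)))


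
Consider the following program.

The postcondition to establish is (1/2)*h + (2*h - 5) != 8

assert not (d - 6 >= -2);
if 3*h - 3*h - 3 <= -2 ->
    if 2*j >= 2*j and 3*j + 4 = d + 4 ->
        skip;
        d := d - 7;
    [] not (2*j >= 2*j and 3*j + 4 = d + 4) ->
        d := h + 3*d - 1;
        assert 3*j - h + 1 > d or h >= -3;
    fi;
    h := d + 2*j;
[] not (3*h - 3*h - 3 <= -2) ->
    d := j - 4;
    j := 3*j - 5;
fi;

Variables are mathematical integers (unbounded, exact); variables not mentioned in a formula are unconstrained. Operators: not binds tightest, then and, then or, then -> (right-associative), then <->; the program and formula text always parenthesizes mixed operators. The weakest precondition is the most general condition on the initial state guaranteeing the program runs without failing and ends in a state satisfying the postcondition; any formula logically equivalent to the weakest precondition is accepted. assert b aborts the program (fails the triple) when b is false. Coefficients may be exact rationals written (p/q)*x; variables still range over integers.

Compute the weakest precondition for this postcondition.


Working backward. After the program, the postcondition (1/2)*h + (2*h - 5) != 8 must hold; in canonical form it is (5/2)*h != 13.
Then branch requires (3*j = d -> (5/2)*d + 5*j != 61/2) and ((not (3*j = d)) -> ((3*j > 3*d + 2*h - 2 or h >= -3) and (15/2)*d + (5/2)*h + 5*j != 31/2)); else branch requires (5/2)*h != 13.
Before the if: (3*j = d -> (5/2)*d + 5*j != 61/2) and ((not (3*j = d)) -> ((3*j > 3*d + 2*h - 2 or h >= -3) and (15/2)*d + (5/2)*h + 5*j != 31/2))
Before assert not (d - 6 >= -2): (not (d >= 4)) and (3*j = d -> (5/2)*d + 5*j != 61/2) and ((not (3*j = d)) -> ((3*j > 3*d + 2*h - 2 or h >= -3) and (15/2)*d + (5/2)*h + 5*j != 31/2))
Answer: WP = (not (d >= 4)) and (3*j = d -> (5/2)*d + 5*j != 61/2) and ((not (3*j = d)) -> ((3*j > 3*d + 2*h - 2 or h >= -3) and (15/2)*d + (5/2)*h + 5*j != 31/2))


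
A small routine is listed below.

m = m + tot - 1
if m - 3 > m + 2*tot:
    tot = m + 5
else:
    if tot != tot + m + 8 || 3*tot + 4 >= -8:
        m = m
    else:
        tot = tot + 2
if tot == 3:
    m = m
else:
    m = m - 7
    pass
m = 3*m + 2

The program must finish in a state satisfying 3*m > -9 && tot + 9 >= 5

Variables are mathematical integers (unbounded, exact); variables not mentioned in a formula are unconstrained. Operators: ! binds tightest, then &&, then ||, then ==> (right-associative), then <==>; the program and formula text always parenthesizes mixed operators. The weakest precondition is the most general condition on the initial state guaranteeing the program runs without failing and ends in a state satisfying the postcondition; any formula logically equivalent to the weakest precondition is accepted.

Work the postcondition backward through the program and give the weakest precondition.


Working backward. After the program, the postcondition 3*m > -9 && tot + 9 >= 5 must hold; in canonical form it is 3*m > -9 && tot >= -4.
Before m := 3*m + 2: 9*m > -15 && tot >= -4
Then branch requires 9*m > -15 && tot >= -4; else branch requires 9*m > 48 && tot >= -4.
Before the if: (tot == 3 ==> (9*m > -15 && tot >= -4)) && ((!(tot == 3)) ==> (9*m > 48 && tot >= -4))
Then branch requires (m == -2 ==> (9*m > -15 && m >= -9)) && ((!(m == -2)) ==> (9*m > 48 && m >= -9)); else branch requires ((m != -8 || 3*tot >= -12) ==> ((tot == 3 ==> (9*m > -15 && tot >= -4)) && ((!(tot == 3)) ==> (9*m > 48 && tot >= -4)))) && ((!(m != -8 || 3*tot >= -12)) ==> ((tot == 1 ==> (9*m > -15 && tot >= -6)) && ((!(tot == 1)) ==> (9*m > 48 && tot >= -6)))).
Before the if: (2*tot < -3 ==> ((m == -2 ==> (9*m > -15 && m >= -9)) && ((!(m == -2)) ==> (9*m > 48 && m >= -9)))) && ((!(2*tot < -3)) ==> (((m != -8 || 3*tot >= -12) ==> ((tot == 3 ==> (9*m > -15 && tot >= -4)) && ((!(tot == 3)) ==> (9*m > 48 && tot >= -4)))) && ((!(m != -8 || 3*tot >= -12)) ==> ((tot == 1 ==> (9*m > -15 && tot >= -6)) && ((!(tot == 1)) ==> (9*m > 48 && tot >= -6))))))
Before m := m + tot - 1: (2*tot < -3 ==> ((m + tot == -1 ==> (9*m + 9*tot > -6 && m + tot >= -8)) && ((!(m + tot == -1)) ==> (9*m + 9*tot > 57 && m + tot >= -8)))) && ((!(2*tot < -3)) ==> (((m + tot != -7 || 3*tot >= -12) ==> ((tot == 3 ==> (9*m + 9*tot > -6 && tot >= -4)) && ((!(tot == 3)) ==> (9*m + 9*tot > 57 && tot >= -4)))) && ((!(m + tot != -7 || 3*tot >= -12)) ==> ((tot == 1 ==> (9*m + 9*tot > -6 && tot >= -6)) && ((!(tot == 1)) ==> (9*m + 9*tot > 57 && tot >= -6))))))
Answer: WP = (2*tot < -3 ==> ((m + tot == -1 ==> (9*m + 9*tot > -6 && m + tot >= -8)) && ((!(m + tot == -1)) ==> (9*m + 9*tot > 57 && m + tot >= -8)))) && ((!(2*tot < -3)) ==> (((m + tot != -7 || 3*tot >= -12) ==> ((tot == 3 ==> (9*m + 9*tot > -6 && tot >= -4)) && ((!(tot == 3)) ==> (9*m + 9*tot > 57 && tot >= -4)))) && ((!(m + tot != -7 || 3*tot >= -12)) ==> ((tot == 1 ==> (9*m + 9*tot > -6 && tot >= -6)) && ((!(tot == 1)) ==> (9*m + 9*tot > 57 && tot >= -6))))))


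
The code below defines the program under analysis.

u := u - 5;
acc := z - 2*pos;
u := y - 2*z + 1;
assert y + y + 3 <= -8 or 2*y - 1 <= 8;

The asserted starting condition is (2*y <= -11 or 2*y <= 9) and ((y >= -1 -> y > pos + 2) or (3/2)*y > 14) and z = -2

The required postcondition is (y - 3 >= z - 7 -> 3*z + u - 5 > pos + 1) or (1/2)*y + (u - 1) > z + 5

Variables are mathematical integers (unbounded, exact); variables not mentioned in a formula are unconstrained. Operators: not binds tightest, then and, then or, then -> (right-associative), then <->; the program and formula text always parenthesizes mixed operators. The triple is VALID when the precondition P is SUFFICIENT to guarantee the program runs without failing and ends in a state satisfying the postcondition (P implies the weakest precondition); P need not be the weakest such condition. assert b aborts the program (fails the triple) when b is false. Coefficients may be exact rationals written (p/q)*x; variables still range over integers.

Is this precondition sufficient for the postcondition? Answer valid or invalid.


Working backward. After the program, the postcondition (y - 3 >= z - 7 -> 3*z + u - 5 > pos + 1) or (1/2)*y + (u - 1) > z + 5 must hold; in canonical form it is (y >= z - 4 -> u + 3*z > pos + 6) or u + (1/2)*y > z + 6.
Before assert y + y + 3 <= -8 or 2*y - 1 <= 8: (2*y <= -11 or 2*y <= 9) and ((y >= z - 4 -> u + 3*z > pos + 6) or u + (1/2)*y > z + 6)
Before u := y - 2*z + 1: (2*y <= -11 or 2*y <= 9) and ((y >= z - 4 -> y + z > pos + 5) or (3/2)*y > 3*z + 5)
Before acc := z - 2*pos: (2*y <= -11 or 2*y <= 9) and ((y >= z - 4 -> y + z > pos + 5) or (3/2)*y > 3*z + 5)
Before u := u - 5: (2*y <= -11 or 2*y <= 9) and ((y >= z - 4 -> y + z > pos + 5) or (3/2)*y > 3*z + 5)
The weakest precondition is (2*y <= -11 or 2*y <= 9) and ((y >= z - 4 -> y + z > pos + 5) or (3/2)*y > 3*z + 5).
Check whether (2*y <= -11 or 2*y <= 9) and ((y >= -1 -> y > pos + 2) or (3/2)*y > 14) and z = -2 implies it.
Countermodel: at the initial state pos = -5, y = -2, z = -2, the precondition holds but the weakest precondition fails.
Answer: invalid


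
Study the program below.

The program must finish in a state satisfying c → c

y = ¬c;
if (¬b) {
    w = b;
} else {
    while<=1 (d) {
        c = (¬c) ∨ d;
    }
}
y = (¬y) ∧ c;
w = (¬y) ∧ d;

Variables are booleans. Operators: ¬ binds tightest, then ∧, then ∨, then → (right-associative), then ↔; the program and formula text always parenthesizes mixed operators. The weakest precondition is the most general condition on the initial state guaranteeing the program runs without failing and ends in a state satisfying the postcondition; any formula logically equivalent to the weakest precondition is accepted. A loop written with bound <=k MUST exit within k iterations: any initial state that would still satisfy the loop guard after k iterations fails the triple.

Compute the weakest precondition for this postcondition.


Working backward. After the program, the postcondition c → c must hold; in canonical form it is true.
Before w := (¬y) ∧ d: true
Before y := (¬y) ∧ c: true
Then branch requires true; else branch requires d → (¬d).
Before the if: b → (d → (¬d))
Before y := ¬c: b → (d → (¬d))
Answer: WP = b → (d → (¬d))


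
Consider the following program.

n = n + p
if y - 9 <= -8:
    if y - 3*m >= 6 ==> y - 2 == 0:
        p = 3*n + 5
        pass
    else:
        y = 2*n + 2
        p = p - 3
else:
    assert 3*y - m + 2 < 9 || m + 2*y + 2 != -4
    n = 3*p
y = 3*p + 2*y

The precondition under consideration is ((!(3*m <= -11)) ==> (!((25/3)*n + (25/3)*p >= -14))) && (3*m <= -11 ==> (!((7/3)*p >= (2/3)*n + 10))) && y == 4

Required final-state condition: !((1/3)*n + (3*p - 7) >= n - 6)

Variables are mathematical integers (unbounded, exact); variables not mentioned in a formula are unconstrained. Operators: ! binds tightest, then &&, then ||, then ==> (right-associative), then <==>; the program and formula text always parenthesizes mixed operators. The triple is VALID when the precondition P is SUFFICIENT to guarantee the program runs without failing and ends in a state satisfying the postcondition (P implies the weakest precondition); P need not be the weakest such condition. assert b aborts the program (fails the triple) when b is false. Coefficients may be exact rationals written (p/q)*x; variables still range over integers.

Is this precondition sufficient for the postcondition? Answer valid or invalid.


Working backward. After the program, the postcondition !((1/3)*n + (3*p - 7) >= n - 6) must hold; in canonical form it is !(3*p >= (2/3)*n + 1).
Before y := 3*p + 2*y: !(3*p >= (2/3)*n + 1)
Then branch requires ((y >= 3*m + 6 ==> y == 2) ==> (!((25/3)*n >= -14))) && ((!(y >= 3*m + 6 ==> y == 2)) ==> (!(3*p >= (2/3)*n + 10))); else branch requires (3*y < m + 7 || m + 2*y != -6) && (!(p >= 1)).
Before the if: (y <= 1 ==> (((y >= 3*m + 6 ==> y == 2) ==> (!((25/3)*n >= -14))) && ((!(y >= 3*m + 6 ==> y == 2)) ==> (!(3*p >= (2/3)*n + 10))))) && ((!(y <= 1)) ==> ((3*y < m + 7 || m + 2*y != -6) && (!(p >= 1))))
Before n := n + p: (y <= 1 ==> (((y >= 3*m + 6 ==> y == 2) ==> (!((25/3)*n + (25/3)*p >= -14))) && ((!(y >= 3*m + 6 ==> y == 2)) ==> (!((7/3)*p >= (2/3)*n + 10))))) && ((!(y <= 1)) ==> ((3*y < m + 7 || m + 2*y != -6) && (!(p >= 1))))
The weakest precondition is (y <= 1 ==> (((y >= 3*m + 6 ==> y == 2) ==> (!((25/3)*n + (25/3)*p >= -14))) && ((!(y >= 3*m + 6 ==> y == 2)) ==> (!((7/3)*p >= (2/3)*n + 10))))) && ((!(y <= 1)) ==> ((3*y < m + 7 || m + 2*y != -6) && (!(p >= 1)))).
Check whether ((!(3*m <= -11)) ==> (!((25/3)*n + (25/3)*p >= -14))) && (3*m <= -11 ==> (!((7/3)*p >= (2/3)*n + 10))) && y == 4 implies it.
Countermodel: at the initial state m = -15, n = -3, p = 1, y = 4, the precondition holds but the weakest precondition fails.
Answer: invalid


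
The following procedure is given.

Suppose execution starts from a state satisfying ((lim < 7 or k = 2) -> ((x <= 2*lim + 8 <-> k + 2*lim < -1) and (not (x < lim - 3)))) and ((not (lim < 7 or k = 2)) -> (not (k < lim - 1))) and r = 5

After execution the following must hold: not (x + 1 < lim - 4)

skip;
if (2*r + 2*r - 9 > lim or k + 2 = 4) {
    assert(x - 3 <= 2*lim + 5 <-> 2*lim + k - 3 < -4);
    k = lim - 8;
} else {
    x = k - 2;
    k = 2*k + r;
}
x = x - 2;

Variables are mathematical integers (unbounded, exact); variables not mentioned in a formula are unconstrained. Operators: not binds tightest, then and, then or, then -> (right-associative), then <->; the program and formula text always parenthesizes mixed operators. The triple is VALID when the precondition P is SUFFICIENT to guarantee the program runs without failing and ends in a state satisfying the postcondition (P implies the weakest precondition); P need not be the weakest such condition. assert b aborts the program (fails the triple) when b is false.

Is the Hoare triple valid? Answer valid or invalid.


Working backward. After the program, the postcondition not (x + 1 < lim - 4) must hold; in canonical form it is not (x < lim - 5).
Before x := x - 2: not (x < lim - 3)
Then branch requires (x <= 2*lim + 8 <-> k + 2*lim < -1) and (not (x < lim - 3)); else branch requires not (k < lim - 1).
Before the if: ((4*r > lim + 9 or k = 2) -> ((x <= 2*lim + 8 <-> k + 2*lim < -1) and (not (x < lim - 3)))) and ((not (4*r > lim + 9 or k = 2)) -> (not (k < lim - 1)))
Before skip: ((4*r > lim + 9 or k = 2) -> ((x <= 2*lim + 8 <-> k + 2*lim < -1) and (not (x < lim - 3)))) and ((not (4*r > lim + 9 or k = 2)) -> (not (k < lim - 1)))
The weakest precondition is ((4*r > lim + 9 or k = 2) -> ((x <= 2*lim + 8 <-> k + 2*lim < -1) and (not (x < lim - 3)))) and ((not (4*r > lim + 9 or k = 2)) -> (not (k < lim - 1))).
Check whether ((lim < 7 or k = 2) -> ((x <= 2*lim + 8 <-> k + 2*lim < -1) and (not (x < lim - 3)))) and ((not (lim < 7 or k = 2)) -> (not (k < lim - 1))) and r = 5 implies it.
Countermodel: at the initial state k = 6, lim = 7, r = 5, x = 3, the precondition holds but the weakest precondition fails.
Answer: invalid


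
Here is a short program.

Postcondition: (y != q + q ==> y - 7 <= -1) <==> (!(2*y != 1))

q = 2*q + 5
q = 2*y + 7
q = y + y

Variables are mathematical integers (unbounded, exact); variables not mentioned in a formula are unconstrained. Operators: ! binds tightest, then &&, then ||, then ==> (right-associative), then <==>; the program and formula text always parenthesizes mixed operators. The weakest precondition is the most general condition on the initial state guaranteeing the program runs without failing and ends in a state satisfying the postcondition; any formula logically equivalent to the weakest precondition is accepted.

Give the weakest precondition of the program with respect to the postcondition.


Working backward. After the program, the postcondition (y != q + q ==> y - 7 <= -1) <==> (!(2*y != 1)) must hold; in canonical form it is (y != 2*q ==> y <= 6) <==> (!(2*y != 1)).
Before q := y + y: (3*y != 0 ==> y <= 6) <==> (!(2*y != 1))
Before q := 2*y + 7: (3*y != 0 ==> y <= 6) <==> (!(2*y != 1))
Before q := 2*q + 5: (3*y != 0 ==> y <= 6) <==> (!(2*y != 1))
Answer: WP = (3*y != 0 ==> y <= 6) <==> (!(2*y != 1))


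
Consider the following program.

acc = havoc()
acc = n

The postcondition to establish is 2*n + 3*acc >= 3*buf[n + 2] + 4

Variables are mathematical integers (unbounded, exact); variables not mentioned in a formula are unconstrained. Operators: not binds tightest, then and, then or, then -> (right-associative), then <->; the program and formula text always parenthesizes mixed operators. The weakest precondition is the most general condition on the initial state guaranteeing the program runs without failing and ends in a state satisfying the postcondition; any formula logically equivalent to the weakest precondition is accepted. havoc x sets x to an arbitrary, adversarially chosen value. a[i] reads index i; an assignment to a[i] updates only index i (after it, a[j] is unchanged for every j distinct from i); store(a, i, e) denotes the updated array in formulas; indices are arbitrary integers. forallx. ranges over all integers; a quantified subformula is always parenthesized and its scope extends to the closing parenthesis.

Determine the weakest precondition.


Working backward. After the program, the postcondition 2*n + 3*acc >= 3*buf[n + 2] + 4 must hold; in canonical form it is 3*acc + 2*n >= 3*buf[n + 2] + 4.
Before acc := n: 5*n >= 3*buf[n + 2] + 4
Before havoc acc: 5*n >= 3*buf[n + 2] + 4
Answer: WP = 5*n >= 3*buf[n + 2] + 4


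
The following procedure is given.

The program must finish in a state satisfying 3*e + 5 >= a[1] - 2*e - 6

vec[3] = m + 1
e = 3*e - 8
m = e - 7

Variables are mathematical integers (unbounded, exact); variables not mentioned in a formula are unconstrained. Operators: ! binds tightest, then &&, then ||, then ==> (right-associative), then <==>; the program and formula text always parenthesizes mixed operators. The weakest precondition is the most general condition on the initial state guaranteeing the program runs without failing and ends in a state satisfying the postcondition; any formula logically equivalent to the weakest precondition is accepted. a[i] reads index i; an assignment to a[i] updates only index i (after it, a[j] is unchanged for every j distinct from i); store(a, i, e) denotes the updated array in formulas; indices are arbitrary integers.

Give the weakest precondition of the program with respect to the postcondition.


Working backward. After the program, the postcondition 3*e + 5 >= a[1] - 2*e - 6 must hold; in canonical form it is 5*e >= a[1] - 11.
Before m := e - 7: 5*e >= a[1] - 11
Before e := 3*e - 8: 15*e >= a[1] + 29
Before vec[3] := m + 1: 15*e >= a[1] + 29
Answer: WP = 15*e >= a[1] + 29


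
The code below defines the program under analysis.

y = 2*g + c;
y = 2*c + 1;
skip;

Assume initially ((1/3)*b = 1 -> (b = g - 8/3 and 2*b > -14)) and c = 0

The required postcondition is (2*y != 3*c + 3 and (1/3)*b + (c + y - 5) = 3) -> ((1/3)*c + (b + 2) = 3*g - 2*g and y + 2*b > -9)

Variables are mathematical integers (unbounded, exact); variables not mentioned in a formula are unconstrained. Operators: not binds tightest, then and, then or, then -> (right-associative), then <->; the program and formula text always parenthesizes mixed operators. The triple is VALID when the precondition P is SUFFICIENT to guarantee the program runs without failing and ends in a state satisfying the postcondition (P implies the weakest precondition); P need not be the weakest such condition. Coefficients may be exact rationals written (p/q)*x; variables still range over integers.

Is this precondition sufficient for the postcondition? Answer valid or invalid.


Working backward. After the program, the postcondition (2*y != 3*c + 3 and (1/3)*b + (c + y - 5) = 3) -> ((1/3)*c + (b + 2) = 3*g - 2*g and y + 2*b > -9) must hold; in canonical form it is (2*y != 3*c + 3 and (1/3)*b + c + y = 8) -> (b + (1/3)*c = g - 2 and 2*b + y > -9).
Before skip: (2*y != 3*c + 3 and (1/3)*b + c + y = 8) -> (b + (1/3)*c = g - 2 and 2*b + y > -9)
Before y := 2*c + 1: (c != 1 and (1/3)*b + 3*c = 7) -> (b + (1/3)*c = g - 2 and 2*b + 2*c > -10)
Before y := 2*g + c: (c != 1 and (1/3)*b + 3*c = 7) -> (b + (1/3)*c = g - 2 and 2*b + 2*c > -10)
The weakest precondition is (c != 1 and (1/3)*b + 3*c = 7) -> (b + (1/3)*c = g - 2 and 2*b + 2*c > -10).
Check whether ((1/3)*b = 1 -> (b = g - 8/3 and 2*b > -14)) and c = 0 implies it.
Countermodel: at the initial state b = 21, c = 0, g = 24, the precondition holds but the weakest precondition fails.
Answer: invalid


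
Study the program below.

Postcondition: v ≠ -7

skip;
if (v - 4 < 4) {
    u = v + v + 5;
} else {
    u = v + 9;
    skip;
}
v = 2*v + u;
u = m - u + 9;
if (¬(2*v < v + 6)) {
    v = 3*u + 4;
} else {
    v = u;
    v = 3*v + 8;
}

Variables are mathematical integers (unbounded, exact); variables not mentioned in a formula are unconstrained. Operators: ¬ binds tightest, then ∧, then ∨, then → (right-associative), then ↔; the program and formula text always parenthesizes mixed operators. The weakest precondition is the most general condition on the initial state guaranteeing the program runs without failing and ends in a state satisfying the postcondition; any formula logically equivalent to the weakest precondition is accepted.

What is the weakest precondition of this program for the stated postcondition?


Working backward. After the program, v ≠ -7 must hold.
Then branch requires 3*u ≠ -11; else branch requires 3*u ≠ -15.
Before the if: ((¬(v < 6)) → 3*u ≠ -11) ∧ (v < 6 → 3*u ≠ -15)
Before u := m - u + 9: ((¬(v < 6)) → 3*m ≠ 3*u - 38) ∧ (v < 6 → 3*m ≠ 3*u - 42)
Before v := 2*v + u: ((¬(u + 2*v < 6)) → 3*m ≠ 3*u - 38) ∧ (u + 2*v < 6 → 3*m ≠ 3*u - 42)
Then branch requires ((¬(4*v < 1)) → 3*m ≠ 6*v - 23) ∧ (4*v < 1 → 3*m ≠ 6*v - 27); else branch requires ((¬(3*v < -3)) → 3*m ≠ 3*v - 11) ∧ (3*v < -3 → 3*m ≠ 3*v - 15).
Before the if: (v < 8 → (((¬(4*v < 1)) → 3*m ≠ 6*v - 23) ∧ (4*v < 1 → 3*m ≠ 6*v - 27))) ∧ ((¬(v < 8)) → (((¬(3*v < -3)) → 3*m ≠ 3*v - 11) ∧ (3*v < -3 → 3*m ≠ 3*v - 15)))
Before skip: (v < 8 → (((¬(4*v < 1)) → 3*m ≠ 6*v - 23) ∧ (4*v < 1 → 3*m ≠ 6*v - 27))) ∧ ((¬(v < 8)) → (((¬(3*v < -3)) → 3*m ≠ 3*v - 11) ∧ (3*v < -3 → 3*m ≠ 3*v - 15)))
Answer: WP = (v < 8 → (((¬(4*v < 1)) → 3*m ≠ 6*v - 23) ∧ (4*v < 1 → 3*m ≠ 6*v - 27))) ∧ ((¬(v < 8)) → (((¬(3*v < -3)) → 3*m ≠ 3*v - 11) ∧ (3*v < -3 → 3*m ≠ 3*v - 15)))
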